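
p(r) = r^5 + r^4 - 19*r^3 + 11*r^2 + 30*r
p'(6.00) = 5454.00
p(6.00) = 5544.00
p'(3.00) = 96.00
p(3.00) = 0.00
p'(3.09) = 127.58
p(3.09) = 10.03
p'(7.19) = 12090.72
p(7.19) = 15609.82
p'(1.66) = -34.29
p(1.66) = 13.40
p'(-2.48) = -247.01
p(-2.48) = 227.08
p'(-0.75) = -18.67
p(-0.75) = -8.22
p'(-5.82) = 2919.38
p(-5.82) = -1586.57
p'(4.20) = 969.12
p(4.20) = 530.45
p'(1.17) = -6.51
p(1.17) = 23.79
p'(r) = 5*r^4 + 4*r^3 - 57*r^2 + 22*r + 30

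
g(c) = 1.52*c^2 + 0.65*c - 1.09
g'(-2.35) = -6.49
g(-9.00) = 116.18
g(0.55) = -0.27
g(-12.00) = 209.99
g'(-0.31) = -0.29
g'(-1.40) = -3.61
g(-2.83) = 9.24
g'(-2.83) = -7.95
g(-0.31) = -1.15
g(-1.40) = 0.98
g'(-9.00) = -26.71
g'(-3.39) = -9.66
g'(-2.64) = -7.38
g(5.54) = 49.16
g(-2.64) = 7.79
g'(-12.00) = -35.83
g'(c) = 3.04*c + 0.65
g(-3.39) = 14.17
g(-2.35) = 5.78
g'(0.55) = 2.32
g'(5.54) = 17.49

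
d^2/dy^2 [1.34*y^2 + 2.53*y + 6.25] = 2.68000000000000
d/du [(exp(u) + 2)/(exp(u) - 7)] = -9*exp(u)/(exp(u) - 7)^2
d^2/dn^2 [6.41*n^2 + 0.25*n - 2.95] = 12.8200000000000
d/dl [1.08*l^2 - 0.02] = 2.16*l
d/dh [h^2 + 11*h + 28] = 2*h + 11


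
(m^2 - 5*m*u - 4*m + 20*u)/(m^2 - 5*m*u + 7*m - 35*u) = (m - 4)/(m + 7)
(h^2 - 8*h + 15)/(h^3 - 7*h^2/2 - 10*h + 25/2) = 2*(h - 3)/(2*h^2 + 3*h - 5)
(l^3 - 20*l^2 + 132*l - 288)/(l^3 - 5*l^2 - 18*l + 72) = (l^2 - 14*l + 48)/(l^2 + l - 12)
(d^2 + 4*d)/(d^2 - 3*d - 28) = d/(d - 7)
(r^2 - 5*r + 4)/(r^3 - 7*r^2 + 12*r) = (r - 1)/(r*(r - 3))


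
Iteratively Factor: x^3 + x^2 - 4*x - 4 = (x - 2)*(x^2 + 3*x + 2) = (x - 2)*(x + 1)*(x + 2)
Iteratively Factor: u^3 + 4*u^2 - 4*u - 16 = (u - 2)*(u^2 + 6*u + 8) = (u - 2)*(u + 4)*(u + 2)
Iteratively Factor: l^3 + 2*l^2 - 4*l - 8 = (l + 2)*(l^2 - 4) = (l - 2)*(l + 2)*(l + 2)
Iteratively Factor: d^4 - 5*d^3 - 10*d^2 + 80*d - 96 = (d + 4)*(d^3 - 9*d^2 + 26*d - 24) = (d - 2)*(d + 4)*(d^2 - 7*d + 12) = (d - 4)*(d - 2)*(d + 4)*(d - 3)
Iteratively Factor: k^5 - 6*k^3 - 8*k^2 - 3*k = (k + 1)*(k^4 - k^3 - 5*k^2 - 3*k) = k*(k + 1)*(k^3 - k^2 - 5*k - 3) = k*(k + 1)^2*(k^2 - 2*k - 3) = k*(k + 1)^3*(k - 3)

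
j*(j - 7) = j^2 - 7*j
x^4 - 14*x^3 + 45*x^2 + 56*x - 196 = (x - 7)^2*(x - 2)*(x + 2)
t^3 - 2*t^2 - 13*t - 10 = (t - 5)*(t + 1)*(t + 2)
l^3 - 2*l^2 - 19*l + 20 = (l - 5)*(l - 1)*(l + 4)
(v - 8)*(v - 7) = v^2 - 15*v + 56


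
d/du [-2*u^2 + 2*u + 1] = 2 - 4*u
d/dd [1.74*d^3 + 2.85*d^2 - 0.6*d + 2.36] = 5.22*d^2 + 5.7*d - 0.6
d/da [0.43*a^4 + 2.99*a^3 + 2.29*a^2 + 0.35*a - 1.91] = 1.72*a^3 + 8.97*a^2 + 4.58*a + 0.35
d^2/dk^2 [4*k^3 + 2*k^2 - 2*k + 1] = 24*k + 4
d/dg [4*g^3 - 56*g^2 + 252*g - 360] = 12*g^2 - 112*g + 252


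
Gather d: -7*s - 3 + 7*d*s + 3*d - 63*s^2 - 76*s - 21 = d*(7*s + 3) - 63*s^2 - 83*s - 24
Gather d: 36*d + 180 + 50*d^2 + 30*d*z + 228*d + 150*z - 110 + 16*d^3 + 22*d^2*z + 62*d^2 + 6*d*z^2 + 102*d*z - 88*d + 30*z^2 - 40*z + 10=16*d^3 + d^2*(22*z + 112) + d*(6*z^2 + 132*z + 176) + 30*z^2 + 110*z + 80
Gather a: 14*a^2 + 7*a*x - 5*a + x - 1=14*a^2 + a*(7*x - 5) + x - 1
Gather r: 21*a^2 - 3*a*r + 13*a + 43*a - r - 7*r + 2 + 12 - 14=21*a^2 + 56*a + r*(-3*a - 8)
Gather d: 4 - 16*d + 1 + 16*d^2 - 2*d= 16*d^2 - 18*d + 5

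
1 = 1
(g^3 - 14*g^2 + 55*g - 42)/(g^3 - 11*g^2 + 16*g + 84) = (g - 1)/(g + 2)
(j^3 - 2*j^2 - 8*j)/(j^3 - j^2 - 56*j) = (-j^2 + 2*j + 8)/(-j^2 + j + 56)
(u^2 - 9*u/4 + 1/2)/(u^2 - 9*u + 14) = (u - 1/4)/(u - 7)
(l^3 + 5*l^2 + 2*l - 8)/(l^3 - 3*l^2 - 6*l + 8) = (l + 4)/(l - 4)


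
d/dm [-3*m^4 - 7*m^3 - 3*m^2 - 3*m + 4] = -12*m^3 - 21*m^2 - 6*m - 3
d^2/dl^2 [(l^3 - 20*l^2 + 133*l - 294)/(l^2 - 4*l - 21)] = 180/(l^3 + 9*l^2 + 27*l + 27)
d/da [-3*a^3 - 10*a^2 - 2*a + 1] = -9*a^2 - 20*a - 2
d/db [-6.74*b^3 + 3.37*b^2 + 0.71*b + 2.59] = -20.22*b^2 + 6.74*b + 0.71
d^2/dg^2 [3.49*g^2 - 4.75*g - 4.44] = 6.98000000000000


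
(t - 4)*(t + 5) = t^2 + t - 20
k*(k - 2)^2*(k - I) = k^4 - 4*k^3 - I*k^3 + 4*k^2 + 4*I*k^2 - 4*I*k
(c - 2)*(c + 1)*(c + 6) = c^3 + 5*c^2 - 8*c - 12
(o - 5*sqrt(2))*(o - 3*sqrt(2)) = o^2 - 8*sqrt(2)*o + 30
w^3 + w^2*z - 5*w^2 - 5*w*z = w*(w - 5)*(w + z)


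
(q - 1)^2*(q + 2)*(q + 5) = q^4 + 5*q^3 - 3*q^2 - 13*q + 10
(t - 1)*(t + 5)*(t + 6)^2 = t^4 + 16*t^3 + 79*t^2 + 84*t - 180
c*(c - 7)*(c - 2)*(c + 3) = c^4 - 6*c^3 - 13*c^2 + 42*c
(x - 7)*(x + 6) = x^2 - x - 42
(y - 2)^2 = y^2 - 4*y + 4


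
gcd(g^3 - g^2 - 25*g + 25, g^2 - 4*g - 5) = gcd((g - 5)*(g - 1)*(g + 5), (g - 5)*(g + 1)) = g - 5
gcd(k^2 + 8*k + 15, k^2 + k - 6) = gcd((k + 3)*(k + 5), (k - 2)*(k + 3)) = k + 3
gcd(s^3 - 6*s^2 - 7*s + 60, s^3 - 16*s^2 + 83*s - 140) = s^2 - 9*s + 20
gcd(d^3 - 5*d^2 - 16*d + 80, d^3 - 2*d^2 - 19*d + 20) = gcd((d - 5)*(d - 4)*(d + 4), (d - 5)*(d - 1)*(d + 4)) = d^2 - d - 20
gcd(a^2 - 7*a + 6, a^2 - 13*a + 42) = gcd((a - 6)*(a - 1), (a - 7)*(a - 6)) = a - 6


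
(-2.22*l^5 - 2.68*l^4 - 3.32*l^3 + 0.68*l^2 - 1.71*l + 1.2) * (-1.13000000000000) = 2.5086*l^5 + 3.0284*l^4 + 3.7516*l^3 - 0.7684*l^2 + 1.9323*l - 1.356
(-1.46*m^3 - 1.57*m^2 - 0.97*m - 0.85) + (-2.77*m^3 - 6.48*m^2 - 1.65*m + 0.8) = -4.23*m^3 - 8.05*m^2 - 2.62*m - 0.0499999999999999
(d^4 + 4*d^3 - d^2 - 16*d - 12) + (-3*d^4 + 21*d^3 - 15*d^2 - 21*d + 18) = -2*d^4 + 25*d^3 - 16*d^2 - 37*d + 6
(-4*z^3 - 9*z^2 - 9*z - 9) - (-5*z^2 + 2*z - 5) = -4*z^3 - 4*z^2 - 11*z - 4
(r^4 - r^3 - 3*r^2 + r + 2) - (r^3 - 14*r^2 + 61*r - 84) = r^4 - 2*r^3 + 11*r^2 - 60*r + 86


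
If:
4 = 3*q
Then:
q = 4/3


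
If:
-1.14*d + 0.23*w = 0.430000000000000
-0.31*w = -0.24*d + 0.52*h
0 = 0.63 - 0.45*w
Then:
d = -0.09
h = -0.88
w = 1.40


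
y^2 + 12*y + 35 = (y + 5)*(y + 7)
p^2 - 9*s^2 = (p - 3*s)*(p + 3*s)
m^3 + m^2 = m^2*(m + 1)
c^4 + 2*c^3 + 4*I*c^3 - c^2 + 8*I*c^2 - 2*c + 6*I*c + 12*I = (c + 2)*(c - I)*(c + 2*I)*(c + 3*I)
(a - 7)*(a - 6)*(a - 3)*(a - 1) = a^4 - 17*a^3 + 97*a^2 - 207*a + 126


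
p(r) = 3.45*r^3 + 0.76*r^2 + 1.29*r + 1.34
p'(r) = 10.35*r^2 + 1.52*r + 1.29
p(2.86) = 91.95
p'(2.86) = 90.30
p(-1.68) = -15.04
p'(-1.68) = 27.95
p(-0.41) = 0.70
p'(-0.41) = 2.41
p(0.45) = 2.39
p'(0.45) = 4.07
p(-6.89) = -1099.90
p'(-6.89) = 482.15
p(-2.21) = -35.04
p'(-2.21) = 48.48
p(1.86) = 28.57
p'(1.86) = 39.92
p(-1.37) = -7.87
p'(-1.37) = 18.63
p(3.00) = 105.20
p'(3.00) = 99.00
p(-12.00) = -5866.30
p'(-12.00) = 1473.45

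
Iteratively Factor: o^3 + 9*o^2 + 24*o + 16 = (o + 1)*(o^2 + 8*o + 16) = (o + 1)*(o + 4)*(o + 4)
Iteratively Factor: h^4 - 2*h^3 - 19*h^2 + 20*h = (h - 1)*(h^3 - h^2 - 20*h) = (h - 1)*(h + 4)*(h^2 - 5*h) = (h - 5)*(h - 1)*(h + 4)*(h)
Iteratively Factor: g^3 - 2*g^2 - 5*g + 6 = (g - 1)*(g^2 - g - 6) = (g - 1)*(g + 2)*(g - 3)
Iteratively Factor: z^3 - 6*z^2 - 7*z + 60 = (z - 4)*(z^2 - 2*z - 15) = (z - 5)*(z - 4)*(z + 3)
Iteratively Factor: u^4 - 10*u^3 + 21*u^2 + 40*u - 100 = (u + 2)*(u^3 - 12*u^2 + 45*u - 50) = (u - 5)*(u + 2)*(u^2 - 7*u + 10) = (u - 5)^2*(u + 2)*(u - 2)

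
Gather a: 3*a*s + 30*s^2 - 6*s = 3*a*s + 30*s^2 - 6*s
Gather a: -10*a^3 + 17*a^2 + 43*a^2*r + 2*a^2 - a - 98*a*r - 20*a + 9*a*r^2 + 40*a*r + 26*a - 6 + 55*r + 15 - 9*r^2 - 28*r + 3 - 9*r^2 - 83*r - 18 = -10*a^3 + a^2*(43*r + 19) + a*(9*r^2 - 58*r + 5) - 18*r^2 - 56*r - 6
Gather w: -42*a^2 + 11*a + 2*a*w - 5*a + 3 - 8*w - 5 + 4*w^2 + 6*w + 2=-42*a^2 + 6*a + 4*w^2 + w*(2*a - 2)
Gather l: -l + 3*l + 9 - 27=2*l - 18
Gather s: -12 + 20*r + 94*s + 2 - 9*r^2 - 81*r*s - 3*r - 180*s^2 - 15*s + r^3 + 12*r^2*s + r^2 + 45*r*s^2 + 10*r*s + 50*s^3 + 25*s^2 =r^3 - 8*r^2 + 17*r + 50*s^3 + s^2*(45*r - 155) + s*(12*r^2 - 71*r + 79) - 10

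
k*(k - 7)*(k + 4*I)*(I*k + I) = I*k^4 - 4*k^3 - 6*I*k^3 + 24*k^2 - 7*I*k^2 + 28*k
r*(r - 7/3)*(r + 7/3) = r^3 - 49*r/9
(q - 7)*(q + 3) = q^2 - 4*q - 21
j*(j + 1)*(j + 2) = j^3 + 3*j^2 + 2*j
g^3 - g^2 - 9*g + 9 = (g - 3)*(g - 1)*(g + 3)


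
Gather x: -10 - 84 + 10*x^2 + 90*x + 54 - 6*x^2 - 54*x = 4*x^2 + 36*x - 40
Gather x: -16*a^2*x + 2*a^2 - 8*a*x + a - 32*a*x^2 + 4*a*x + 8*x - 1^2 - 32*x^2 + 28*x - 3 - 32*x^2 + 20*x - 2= 2*a^2 + a + x^2*(-32*a - 64) + x*(-16*a^2 - 4*a + 56) - 6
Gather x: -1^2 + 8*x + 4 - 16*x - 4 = -8*x - 1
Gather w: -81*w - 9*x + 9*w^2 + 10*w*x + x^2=9*w^2 + w*(10*x - 81) + x^2 - 9*x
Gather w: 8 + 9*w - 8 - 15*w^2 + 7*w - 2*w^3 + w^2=-2*w^3 - 14*w^2 + 16*w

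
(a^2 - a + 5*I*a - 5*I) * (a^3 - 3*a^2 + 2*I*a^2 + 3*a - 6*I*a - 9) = a^5 - 4*a^4 + 7*I*a^4 - 4*a^3 - 28*I*a^3 + 28*a^2 + 36*I*a^2 - 21*a - 60*I*a + 45*I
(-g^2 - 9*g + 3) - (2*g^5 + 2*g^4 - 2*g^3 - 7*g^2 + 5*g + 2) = -2*g^5 - 2*g^4 + 2*g^3 + 6*g^2 - 14*g + 1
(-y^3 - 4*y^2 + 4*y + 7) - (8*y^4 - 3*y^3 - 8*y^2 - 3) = -8*y^4 + 2*y^3 + 4*y^2 + 4*y + 10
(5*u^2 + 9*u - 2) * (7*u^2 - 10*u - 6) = 35*u^4 + 13*u^3 - 134*u^2 - 34*u + 12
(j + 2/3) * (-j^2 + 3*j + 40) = -j^3 + 7*j^2/3 + 42*j + 80/3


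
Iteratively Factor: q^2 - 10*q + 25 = (q - 5)*(q - 5)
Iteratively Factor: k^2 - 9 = (k + 3)*(k - 3)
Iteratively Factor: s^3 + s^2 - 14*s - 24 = (s - 4)*(s^2 + 5*s + 6) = (s - 4)*(s + 2)*(s + 3)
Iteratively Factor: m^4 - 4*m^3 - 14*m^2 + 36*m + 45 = (m + 1)*(m^3 - 5*m^2 - 9*m + 45) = (m - 3)*(m + 1)*(m^2 - 2*m - 15) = (m - 5)*(m - 3)*(m + 1)*(m + 3)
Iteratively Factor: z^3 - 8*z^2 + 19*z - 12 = (z - 1)*(z^2 - 7*z + 12) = (z - 3)*(z - 1)*(z - 4)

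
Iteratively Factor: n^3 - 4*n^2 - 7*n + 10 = (n - 5)*(n^2 + n - 2) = (n - 5)*(n - 1)*(n + 2)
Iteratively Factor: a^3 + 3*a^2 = (a + 3)*(a^2) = a*(a + 3)*(a)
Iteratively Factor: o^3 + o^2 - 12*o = (o + 4)*(o^2 - 3*o) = (o - 3)*(o + 4)*(o)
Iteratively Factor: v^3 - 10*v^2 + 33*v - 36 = (v - 3)*(v^2 - 7*v + 12) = (v - 4)*(v - 3)*(v - 3)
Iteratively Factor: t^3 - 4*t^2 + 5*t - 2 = (t - 2)*(t^2 - 2*t + 1) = (t - 2)*(t - 1)*(t - 1)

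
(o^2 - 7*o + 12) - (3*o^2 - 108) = -2*o^2 - 7*o + 120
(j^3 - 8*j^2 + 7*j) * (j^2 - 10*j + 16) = j^5 - 18*j^4 + 103*j^3 - 198*j^2 + 112*j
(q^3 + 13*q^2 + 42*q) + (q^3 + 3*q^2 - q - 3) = 2*q^3 + 16*q^2 + 41*q - 3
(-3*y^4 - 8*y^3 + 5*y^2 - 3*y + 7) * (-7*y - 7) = 21*y^5 + 77*y^4 + 21*y^3 - 14*y^2 - 28*y - 49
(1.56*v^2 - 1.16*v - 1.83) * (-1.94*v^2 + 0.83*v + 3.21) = -3.0264*v^4 + 3.5452*v^3 + 7.595*v^2 - 5.2425*v - 5.8743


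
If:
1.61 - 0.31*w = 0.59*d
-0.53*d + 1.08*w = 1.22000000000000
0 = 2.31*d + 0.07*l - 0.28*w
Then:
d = 1.70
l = -48.17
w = 1.96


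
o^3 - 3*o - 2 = (o - 2)*(o + 1)^2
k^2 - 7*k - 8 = (k - 8)*(k + 1)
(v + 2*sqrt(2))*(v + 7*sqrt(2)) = v^2 + 9*sqrt(2)*v + 28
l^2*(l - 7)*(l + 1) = l^4 - 6*l^3 - 7*l^2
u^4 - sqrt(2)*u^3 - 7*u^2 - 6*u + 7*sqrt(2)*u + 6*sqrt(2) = (u - 3)*(u + 1)*(u + 2)*(u - sqrt(2))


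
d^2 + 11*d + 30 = (d + 5)*(d + 6)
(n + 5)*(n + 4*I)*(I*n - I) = I*n^3 - 4*n^2 + 4*I*n^2 - 16*n - 5*I*n + 20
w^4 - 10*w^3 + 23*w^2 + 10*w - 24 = (w - 6)*(w - 4)*(w - 1)*(w + 1)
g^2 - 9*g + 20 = (g - 5)*(g - 4)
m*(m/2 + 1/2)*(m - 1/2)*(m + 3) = m^4/2 + 7*m^3/4 + m^2/2 - 3*m/4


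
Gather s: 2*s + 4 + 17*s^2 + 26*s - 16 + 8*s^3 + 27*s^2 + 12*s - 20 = 8*s^3 + 44*s^2 + 40*s - 32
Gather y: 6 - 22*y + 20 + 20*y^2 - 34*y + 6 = 20*y^2 - 56*y + 32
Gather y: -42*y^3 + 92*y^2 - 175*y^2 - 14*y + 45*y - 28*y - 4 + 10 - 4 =-42*y^3 - 83*y^2 + 3*y + 2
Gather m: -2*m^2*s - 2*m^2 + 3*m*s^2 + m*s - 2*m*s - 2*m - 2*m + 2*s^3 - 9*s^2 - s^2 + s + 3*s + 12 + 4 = m^2*(-2*s - 2) + m*(3*s^2 - s - 4) + 2*s^3 - 10*s^2 + 4*s + 16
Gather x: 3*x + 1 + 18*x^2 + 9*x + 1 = 18*x^2 + 12*x + 2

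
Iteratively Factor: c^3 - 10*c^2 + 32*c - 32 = (c - 4)*(c^2 - 6*c + 8) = (c - 4)^2*(c - 2)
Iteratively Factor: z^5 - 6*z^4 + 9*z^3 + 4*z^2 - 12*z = (z - 3)*(z^4 - 3*z^3 + 4*z) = z*(z - 3)*(z^3 - 3*z^2 + 4) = z*(z - 3)*(z - 2)*(z^2 - z - 2) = z*(z - 3)*(z - 2)*(z + 1)*(z - 2)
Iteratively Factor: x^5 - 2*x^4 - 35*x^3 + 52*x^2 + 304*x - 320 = (x + 4)*(x^4 - 6*x^3 - 11*x^2 + 96*x - 80) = (x + 4)^2*(x^3 - 10*x^2 + 29*x - 20) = (x - 4)*(x + 4)^2*(x^2 - 6*x + 5) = (x - 4)*(x - 1)*(x + 4)^2*(x - 5)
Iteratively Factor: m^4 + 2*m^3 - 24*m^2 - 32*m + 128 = (m - 2)*(m^3 + 4*m^2 - 16*m - 64) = (m - 2)*(m + 4)*(m^2 - 16) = (m - 2)*(m + 4)^2*(m - 4)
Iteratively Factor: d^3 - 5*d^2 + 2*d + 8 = (d - 2)*(d^2 - 3*d - 4) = (d - 2)*(d + 1)*(d - 4)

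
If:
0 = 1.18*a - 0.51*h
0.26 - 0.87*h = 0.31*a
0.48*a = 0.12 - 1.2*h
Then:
No Solution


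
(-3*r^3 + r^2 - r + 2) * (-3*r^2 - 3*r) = 9*r^5 + 6*r^4 - 3*r^2 - 6*r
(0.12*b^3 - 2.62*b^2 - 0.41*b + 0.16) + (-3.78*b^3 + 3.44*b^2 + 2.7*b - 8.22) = -3.66*b^3 + 0.82*b^2 + 2.29*b - 8.06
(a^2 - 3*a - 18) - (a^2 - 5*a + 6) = 2*a - 24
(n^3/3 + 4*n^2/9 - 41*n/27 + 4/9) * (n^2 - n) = n^5/3 + n^4/9 - 53*n^3/27 + 53*n^2/27 - 4*n/9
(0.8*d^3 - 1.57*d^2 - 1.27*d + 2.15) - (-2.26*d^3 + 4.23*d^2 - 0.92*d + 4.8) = 3.06*d^3 - 5.8*d^2 - 0.35*d - 2.65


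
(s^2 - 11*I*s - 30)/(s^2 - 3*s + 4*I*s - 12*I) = (s^2 - 11*I*s - 30)/(s^2 + s*(-3 + 4*I) - 12*I)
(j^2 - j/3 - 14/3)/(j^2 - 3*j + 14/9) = 3*(j + 2)/(3*j - 2)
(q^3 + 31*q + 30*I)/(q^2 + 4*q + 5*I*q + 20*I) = (q^2 - 5*I*q + 6)/(q + 4)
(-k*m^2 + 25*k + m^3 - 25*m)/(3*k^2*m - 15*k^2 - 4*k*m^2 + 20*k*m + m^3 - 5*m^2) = (-m - 5)/(3*k - m)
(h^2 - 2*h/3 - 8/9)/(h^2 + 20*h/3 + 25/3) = (9*h^2 - 6*h - 8)/(3*(3*h^2 + 20*h + 25))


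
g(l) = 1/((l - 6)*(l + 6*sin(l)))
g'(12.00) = -0.02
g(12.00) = 0.02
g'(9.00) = 0.00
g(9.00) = 0.03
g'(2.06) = -0.02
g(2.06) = -0.03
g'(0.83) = 0.03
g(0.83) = -0.04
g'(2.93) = -0.12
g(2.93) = -0.08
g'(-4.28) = -0.12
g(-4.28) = -0.08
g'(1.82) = -0.01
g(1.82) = -0.03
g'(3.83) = -5093.72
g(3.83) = -25.39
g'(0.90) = 0.02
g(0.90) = -0.04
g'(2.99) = -0.14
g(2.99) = -0.09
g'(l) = (-6*cos(l) - 1)/((l - 6)*(l + 6*sin(l))^2) - 1/((l - 6)^2*(l + 6*sin(l)))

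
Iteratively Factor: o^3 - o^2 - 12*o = (o - 4)*(o^2 + 3*o) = (o - 4)*(o + 3)*(o)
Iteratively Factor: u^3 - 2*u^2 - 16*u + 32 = (u - 4)*(u^2 + 2*u - 8) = (u - 4)*(u - 2)*(u + 4)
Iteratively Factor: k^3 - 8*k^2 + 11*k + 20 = (k + 1)*(k^2 - 9*k + 20) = (k - 4)*(k + 1)*(k - 5)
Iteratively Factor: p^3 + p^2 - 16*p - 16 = (p + 4)*(p^2 - 3*p - 4) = (p + 1)*(p + 4)*(p - 4)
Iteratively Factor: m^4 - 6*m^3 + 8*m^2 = (m - 2)*(m^3 - 4*m^2) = m*(m - 2)*(m^2 - 4*m) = m*(m - 4)*(m - 2)*(m)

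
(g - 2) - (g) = -2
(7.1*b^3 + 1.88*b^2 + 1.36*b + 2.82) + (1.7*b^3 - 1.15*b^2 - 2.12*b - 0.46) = 8.8*b^3 + 0.73*b^2 - 0.76*b + 2.36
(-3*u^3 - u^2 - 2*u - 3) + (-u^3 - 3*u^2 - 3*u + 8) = -4*u^3 - 4*u^2 - 5*u + 5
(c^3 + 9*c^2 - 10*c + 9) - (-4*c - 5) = c^3 + 9*c^2 - 6*c + 14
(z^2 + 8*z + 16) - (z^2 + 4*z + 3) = 4*z + 13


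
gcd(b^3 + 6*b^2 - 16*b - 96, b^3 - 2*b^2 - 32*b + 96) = b^2 + 2*b - 24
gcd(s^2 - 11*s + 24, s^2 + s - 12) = s - 3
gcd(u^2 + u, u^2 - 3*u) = u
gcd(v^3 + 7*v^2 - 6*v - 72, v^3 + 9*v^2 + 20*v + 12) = v + 6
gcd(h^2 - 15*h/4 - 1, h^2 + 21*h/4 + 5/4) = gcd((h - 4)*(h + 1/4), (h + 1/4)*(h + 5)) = h + 1/4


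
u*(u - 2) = u^2 - 2*u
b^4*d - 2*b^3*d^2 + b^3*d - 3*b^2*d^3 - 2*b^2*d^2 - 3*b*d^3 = b*(b - 3*d)*(b + d)*(b*d + d)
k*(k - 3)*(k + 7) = k^3 + 4*k^2 - 21*k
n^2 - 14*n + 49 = (n - 7)^2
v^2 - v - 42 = (v - 7)*(v + 6)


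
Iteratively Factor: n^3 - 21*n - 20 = (n + 4)*(n^2 - 4*n - 5) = (n + 1)*(n + 4)*(n - 5)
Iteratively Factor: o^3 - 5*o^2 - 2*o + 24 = (o - 3)*(o^2 - 2*o - 8) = (o - 3)*(o + 2)*(o - 4)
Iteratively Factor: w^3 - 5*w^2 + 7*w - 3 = (w - 1)*(w^2 - 4*w + 3) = (w - 3)*(w - 1)*(w - 1)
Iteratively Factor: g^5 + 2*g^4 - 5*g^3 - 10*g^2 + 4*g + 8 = (g + 1)*(g^4 + g^3 - 6*g^2 - 4*g + 8) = (g + 1)*(g + 2)*(g^3 - g^2 - 4*g + 4) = (g - 1)*(g + 1)*(g + 2)*(g^2 - 4) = (g - 2)*(g - 1)*(g + 1)*(g + 2)*(g + 2)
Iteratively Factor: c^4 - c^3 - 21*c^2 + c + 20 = (c + 4)*(c^3 - 5*c^2 - c + 5) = (c - 5)*(c + 4)*(c^2 - 1) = (c - 5)*(c - 1)*(c + 4)*(c + 1)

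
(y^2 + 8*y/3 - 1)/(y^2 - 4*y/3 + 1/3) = (y + 3)/(y - 1)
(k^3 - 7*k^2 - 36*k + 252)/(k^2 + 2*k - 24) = (k^2 - 13*k + 42)/(k - 4)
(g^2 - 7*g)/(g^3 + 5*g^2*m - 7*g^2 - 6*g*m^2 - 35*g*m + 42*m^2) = g/(g^2 + 5*g*m - 6*m^2)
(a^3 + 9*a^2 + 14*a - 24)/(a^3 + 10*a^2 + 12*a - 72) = (a^2 + 3*a - 4)/(a^2 + 4*a - 12)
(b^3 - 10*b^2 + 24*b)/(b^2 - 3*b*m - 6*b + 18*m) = b*(b - 4)/(b - 3*m)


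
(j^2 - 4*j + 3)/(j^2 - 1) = (j - 3)/(j + 1)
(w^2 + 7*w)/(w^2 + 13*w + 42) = w/(w + 6)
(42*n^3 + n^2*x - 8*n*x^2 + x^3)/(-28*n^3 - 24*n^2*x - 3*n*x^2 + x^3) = (-3*n + x)/(2*n + x)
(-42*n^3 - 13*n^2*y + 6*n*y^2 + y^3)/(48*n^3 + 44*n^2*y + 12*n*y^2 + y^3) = (-21*n^2 + 4*n*y + y^2)/(24*n^2 + 10*n*y + y^2)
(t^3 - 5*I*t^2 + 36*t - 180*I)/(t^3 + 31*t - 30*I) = (t - 6*I)/(t - I)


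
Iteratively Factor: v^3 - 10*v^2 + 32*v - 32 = (v - 4)*(v^2 - 6*v + 8) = (v - 4)^2*(v - 2)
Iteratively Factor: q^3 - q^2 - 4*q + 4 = (q - 1)*(q^2 - 4) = (q - 1)*(q + 2)*(q - 2)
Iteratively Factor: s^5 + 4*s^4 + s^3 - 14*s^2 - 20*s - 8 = (s + 1)*(s^4 + 3*s^3 - 2*s^2 - 12*s - 8) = (s + 1)*(s + 2)*(s^3 + s^2 - 4*s - 4) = (s + 1)^2*(s + 2)*(s^2 - 4) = (s - 2)*(s + 1)^2*(s + 2)*(s + 2)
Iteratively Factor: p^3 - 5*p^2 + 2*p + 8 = (p - 4)*(p^2 - p - 2) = (p - 4)*(p + 1)*(p - 2)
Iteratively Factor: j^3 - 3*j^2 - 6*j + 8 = (j + 2)*(j^2 - 5*j + 4) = (j - 1)*(j + 2)*(j - 4)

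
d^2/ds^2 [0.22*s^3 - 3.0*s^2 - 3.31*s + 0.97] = 1.32*s - 6.0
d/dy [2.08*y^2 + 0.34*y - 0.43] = 4.16*y + 0.34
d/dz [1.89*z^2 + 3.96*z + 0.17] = 3.78*z + 3.96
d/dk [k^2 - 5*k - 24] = 2*k - 5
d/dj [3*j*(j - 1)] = 6*j - 3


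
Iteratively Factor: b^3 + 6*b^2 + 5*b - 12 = (b - 1)*(b^2 + 7*b + 12) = (b - 1)*(b + 4)*(b + 3)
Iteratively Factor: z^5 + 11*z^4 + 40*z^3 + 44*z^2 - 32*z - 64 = (z + 4)*(z^4 + 7*z^3 + 12*z^2 - 4*z - 16) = (z + 2)*(z + 4)*(z^3 + 5*z^2 + 2*z - 8) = (z - 1)*(z + 2)*(z + 4)*(z^2 + 6*z + 8) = (z - 1)*(z + 2)*(z + 4)^2*(z + 2)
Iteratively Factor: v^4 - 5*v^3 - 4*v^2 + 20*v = (v - 2)*(v^3 - 3*v^2 - 10*v) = (v - 5)*(v - 2)*(v^2 + 2*v) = v*(v - 5)*(v - 2)*(v + 2)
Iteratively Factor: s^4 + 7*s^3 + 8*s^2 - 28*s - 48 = (s + 3)*(s^3 + 4*s^2 - 4*s - 16) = (s - 2)*(s + 3)*(s^2 + 6*s + 8) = (s - 2)*(s + 3)*(s + 4)*(s + 2)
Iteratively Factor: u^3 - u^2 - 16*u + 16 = (u - 4)*(u^2 + 3*u - 4) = (u - 4)*(u + 4)*(u - 1)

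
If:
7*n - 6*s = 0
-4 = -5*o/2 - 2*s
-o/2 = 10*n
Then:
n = -12/143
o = 240/143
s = -14/143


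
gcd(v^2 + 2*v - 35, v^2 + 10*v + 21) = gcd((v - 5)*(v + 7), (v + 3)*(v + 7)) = v + 7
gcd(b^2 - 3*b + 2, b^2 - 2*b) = b - 2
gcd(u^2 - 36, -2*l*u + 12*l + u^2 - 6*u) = u - 6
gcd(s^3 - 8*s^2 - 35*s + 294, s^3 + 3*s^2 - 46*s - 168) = s^2 - s - 42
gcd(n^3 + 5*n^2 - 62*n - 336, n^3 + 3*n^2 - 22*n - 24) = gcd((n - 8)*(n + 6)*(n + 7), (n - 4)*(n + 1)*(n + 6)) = n + 6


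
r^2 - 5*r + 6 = (r - 3)*(r - 2)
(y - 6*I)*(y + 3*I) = y^2 - 3*I*y + 18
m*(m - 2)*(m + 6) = m^3 + 4*m^2 - 12*m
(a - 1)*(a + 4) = a^2 + 3*a - 4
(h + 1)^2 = h^2 + 2*h + 1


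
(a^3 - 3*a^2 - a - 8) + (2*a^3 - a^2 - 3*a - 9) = 3*a^3 - 4*a^2 - 4*a - 17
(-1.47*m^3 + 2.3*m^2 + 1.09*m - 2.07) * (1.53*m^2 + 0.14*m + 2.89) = -2.2491*m^5 + 3.3132*m^4 - 2.2586*m^3 + 3.6325*m^2 + 2.8603*m - 5.9823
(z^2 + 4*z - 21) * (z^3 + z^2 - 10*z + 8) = z^5 + 5*z^4 - 27*z^3 - 53*z^2 + 242*z - 168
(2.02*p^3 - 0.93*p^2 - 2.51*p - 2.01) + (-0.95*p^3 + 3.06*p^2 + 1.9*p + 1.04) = 1.07*p^3 + 2.13*p^2 - 0.61*p - 0.97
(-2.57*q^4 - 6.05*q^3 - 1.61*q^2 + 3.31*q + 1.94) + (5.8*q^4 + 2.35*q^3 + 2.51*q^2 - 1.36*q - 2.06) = 3.23*q^4 - 3.7*q^3 + 0.9*q^2 + 1.95*q - 0.12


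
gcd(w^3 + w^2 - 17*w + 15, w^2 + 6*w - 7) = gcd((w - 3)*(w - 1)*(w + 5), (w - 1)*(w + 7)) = w - 1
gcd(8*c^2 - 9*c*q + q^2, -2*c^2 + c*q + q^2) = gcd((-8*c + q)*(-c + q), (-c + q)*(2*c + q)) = -c + q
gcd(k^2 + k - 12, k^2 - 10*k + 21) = k - 3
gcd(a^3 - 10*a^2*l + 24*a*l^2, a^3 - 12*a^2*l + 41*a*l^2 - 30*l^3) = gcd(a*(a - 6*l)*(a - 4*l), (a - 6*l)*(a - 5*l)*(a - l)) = a - 6*l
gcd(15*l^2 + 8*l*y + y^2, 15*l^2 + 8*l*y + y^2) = 15*l^2 + 8*l*y + y^2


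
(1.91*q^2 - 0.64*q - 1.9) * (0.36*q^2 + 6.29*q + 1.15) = 0.6876*q^4 + 11.7835*q^3 - 2.5131*q^2 - 12.687*q - 2.185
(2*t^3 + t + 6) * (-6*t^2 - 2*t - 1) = -12*t^5 - 4*t^4 - 8*t^3 - 38*t^2 - 13*t - 6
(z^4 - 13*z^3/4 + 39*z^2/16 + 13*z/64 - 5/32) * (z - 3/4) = z^5 - 4*z^4 + 39*z^3/8 - 13*z^2/8 - 79*z/256 + 15/128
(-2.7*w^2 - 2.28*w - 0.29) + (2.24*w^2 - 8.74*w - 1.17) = -0.46*w^2 - 11.02*w - 1.46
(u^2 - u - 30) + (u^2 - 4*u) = 2*u^2 - 5*u - 30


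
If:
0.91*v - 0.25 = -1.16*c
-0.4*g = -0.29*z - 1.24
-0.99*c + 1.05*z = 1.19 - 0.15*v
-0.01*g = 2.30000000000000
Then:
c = -286.78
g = -230.00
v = 365.83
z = -321.52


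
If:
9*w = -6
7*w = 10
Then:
No Solution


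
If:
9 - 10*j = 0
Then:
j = 9/10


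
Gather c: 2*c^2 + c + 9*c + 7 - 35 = 2*c^2 + 10*c - 28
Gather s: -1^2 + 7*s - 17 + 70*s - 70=77*s - 88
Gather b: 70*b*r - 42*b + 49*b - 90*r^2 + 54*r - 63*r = b*(70*r + 7) - 90*r^2 - 9*r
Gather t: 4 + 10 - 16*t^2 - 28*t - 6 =-16*t^2 - 28*t + 8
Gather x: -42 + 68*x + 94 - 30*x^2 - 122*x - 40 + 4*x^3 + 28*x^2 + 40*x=4*x^3 - 2*x^2 - 14*x + 12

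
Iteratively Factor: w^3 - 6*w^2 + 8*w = (w)*(w^2 - 6*w + 8) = w*(w - 4)*(w - 2)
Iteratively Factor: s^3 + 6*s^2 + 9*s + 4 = (s + 1)*(s^2 + 5*s + 4) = (s + 1)*(s + 4)*(s + 1)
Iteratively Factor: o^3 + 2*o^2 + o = (o)*(o^2 + 2*o + 1) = o*(o + 1)*(o + 1)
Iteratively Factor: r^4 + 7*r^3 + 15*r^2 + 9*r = (r + 3)*(r^3 + 4*r^2 + 3*r) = (r + 1)*(r + 3)*(r^2 + 3*r) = (r + 1)*(r + 3)^2*(r)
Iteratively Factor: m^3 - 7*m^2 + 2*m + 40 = (m + 2)*(m^2 - 9*m + 20) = (m - 4)*(m + 2)*(m - 5)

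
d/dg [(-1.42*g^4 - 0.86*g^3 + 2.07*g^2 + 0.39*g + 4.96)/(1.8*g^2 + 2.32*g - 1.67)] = (-5.112*g^5 - 11.4312*g^4 + 5.4952*g^3 + 8.409*g^2 - 24.7698*g - 12.1585)/(3.24*g^4 + 8.352*g^3 - 0.6296*g^2 - 7.7488*g + 2.7889)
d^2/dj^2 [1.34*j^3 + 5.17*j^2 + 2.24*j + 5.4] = 8.04*j + 10.34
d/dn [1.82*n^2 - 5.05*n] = 3.64*n - 5.05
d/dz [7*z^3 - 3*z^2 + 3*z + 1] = 21*z^2 - 6*z + 3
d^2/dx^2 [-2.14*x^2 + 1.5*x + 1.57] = -4.28000000000000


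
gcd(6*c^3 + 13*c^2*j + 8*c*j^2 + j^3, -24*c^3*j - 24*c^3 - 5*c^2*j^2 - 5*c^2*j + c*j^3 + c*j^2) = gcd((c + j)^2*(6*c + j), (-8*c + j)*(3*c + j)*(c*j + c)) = 1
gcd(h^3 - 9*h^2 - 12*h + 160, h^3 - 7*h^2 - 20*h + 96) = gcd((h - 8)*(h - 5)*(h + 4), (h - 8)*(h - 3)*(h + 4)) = h^2 - 4*h - 32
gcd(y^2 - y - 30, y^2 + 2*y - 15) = y + 5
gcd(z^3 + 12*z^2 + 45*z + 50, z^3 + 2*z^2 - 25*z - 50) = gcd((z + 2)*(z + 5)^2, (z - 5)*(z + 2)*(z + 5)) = z^2 + 7*z + 10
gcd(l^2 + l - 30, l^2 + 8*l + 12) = l + 6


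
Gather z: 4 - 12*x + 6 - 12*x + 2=12 - 24*x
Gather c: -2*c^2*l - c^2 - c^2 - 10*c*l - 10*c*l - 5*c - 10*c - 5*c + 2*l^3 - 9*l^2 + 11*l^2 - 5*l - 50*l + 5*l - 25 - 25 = c^2*(-2*l - 2) + c*(-20*l - 20) + 2*l^3 + 2*l^2 - 50*l - 50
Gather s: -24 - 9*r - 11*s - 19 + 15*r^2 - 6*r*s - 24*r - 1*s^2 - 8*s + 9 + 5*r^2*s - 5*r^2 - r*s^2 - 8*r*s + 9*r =10*r^2 - 24*r + s^2*(-r - 1) + s*(5*r^2 - 14*r - 19) - 34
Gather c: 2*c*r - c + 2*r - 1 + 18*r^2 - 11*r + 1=c*(2*r - 1) + 18*r^2 - 9*r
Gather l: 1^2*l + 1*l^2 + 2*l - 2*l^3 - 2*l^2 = -2*l^3 - l^2 + 3*l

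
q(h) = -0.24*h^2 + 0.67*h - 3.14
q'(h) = 0.67 - 0.48*h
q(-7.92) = -23.50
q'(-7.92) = 4.47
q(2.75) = -3.11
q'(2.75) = -0.65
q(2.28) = -2.86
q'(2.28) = -0.42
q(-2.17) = -5.72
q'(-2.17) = 1.71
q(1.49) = -2.67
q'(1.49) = -0.05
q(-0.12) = -3.22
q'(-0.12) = 0.73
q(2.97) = -3.27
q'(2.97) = -0.76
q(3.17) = -3.43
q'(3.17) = -0.85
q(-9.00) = -28.61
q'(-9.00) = 4.99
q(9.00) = -16.55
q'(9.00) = -3.65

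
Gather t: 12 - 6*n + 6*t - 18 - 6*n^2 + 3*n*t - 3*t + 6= -6*n^2 - 6*n + t*(3*n + 3)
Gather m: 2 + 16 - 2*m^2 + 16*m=-2*m^2 + 16*m + 18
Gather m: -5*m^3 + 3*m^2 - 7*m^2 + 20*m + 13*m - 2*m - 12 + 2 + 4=-5*m^3 - 4*m^2 + 31*m - 6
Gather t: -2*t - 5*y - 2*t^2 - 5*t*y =-2*t^2 + t*(-5*y - 2) - 5*y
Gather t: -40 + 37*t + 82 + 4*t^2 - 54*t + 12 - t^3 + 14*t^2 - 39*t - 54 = -t^3 + 18*t^2 - 56*t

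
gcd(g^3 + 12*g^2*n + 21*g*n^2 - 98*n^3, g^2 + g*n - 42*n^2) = g + 7*n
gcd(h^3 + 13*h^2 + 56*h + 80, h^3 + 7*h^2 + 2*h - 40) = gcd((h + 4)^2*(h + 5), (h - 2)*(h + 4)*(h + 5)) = h^2 + 9*h + 20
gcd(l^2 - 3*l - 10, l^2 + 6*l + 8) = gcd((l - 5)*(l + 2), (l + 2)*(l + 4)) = l + 2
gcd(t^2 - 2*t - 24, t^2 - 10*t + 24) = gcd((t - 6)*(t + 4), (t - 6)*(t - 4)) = t - 6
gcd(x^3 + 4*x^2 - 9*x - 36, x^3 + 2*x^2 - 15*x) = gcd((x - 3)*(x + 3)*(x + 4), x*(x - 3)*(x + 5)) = x - 3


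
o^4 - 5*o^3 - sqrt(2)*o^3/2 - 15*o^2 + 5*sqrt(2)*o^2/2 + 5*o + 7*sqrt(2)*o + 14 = (o - 7)*(o + 2)*(o - sqrt(2))*(o + sqrt(2)/2)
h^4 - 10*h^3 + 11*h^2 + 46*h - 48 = (h - 8)*(h - 3)*(h - 1)*(h + 2)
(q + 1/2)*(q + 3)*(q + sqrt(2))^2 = q^4 + 2*sqrt(2)*q^3 + 7*q^3/2 + 7*q^2/2 + 7*sqrt(2)*q^2 + 3*sqrt(2)*q + 7*q + 3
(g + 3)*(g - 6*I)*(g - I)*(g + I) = g^4 + 3*g^3 - 6*I*g^3 + g^2 - 18*I*g^2 + 3*g - 6*I*g - 18*I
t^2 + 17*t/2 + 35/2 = (t + 7/2)*(t + 5)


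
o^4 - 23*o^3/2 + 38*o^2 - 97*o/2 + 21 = (o - 7)*(o - 2)*(o - 3/2)*(o - 1)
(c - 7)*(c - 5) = c^2 - 12*c + 35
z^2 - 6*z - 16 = (z - 8)*(z + 2)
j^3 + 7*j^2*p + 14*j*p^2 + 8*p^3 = (j + p)*(j + 2*p)*(j + 4*p)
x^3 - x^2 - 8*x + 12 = (x - 2)^2*(x + 3)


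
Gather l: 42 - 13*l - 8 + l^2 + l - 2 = l^2 - 12*l + 32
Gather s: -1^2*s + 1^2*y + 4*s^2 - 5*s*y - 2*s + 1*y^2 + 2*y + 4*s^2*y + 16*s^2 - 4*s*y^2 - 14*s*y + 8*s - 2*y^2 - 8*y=s^2*(4*y + 20) + s*(-4*y^2 - 19*y + 5) - y^2 - 5*y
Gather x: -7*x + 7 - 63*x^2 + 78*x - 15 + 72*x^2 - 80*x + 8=9*x^2 - 9*x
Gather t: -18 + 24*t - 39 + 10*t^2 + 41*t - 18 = 10*t^2 + 65*t - 75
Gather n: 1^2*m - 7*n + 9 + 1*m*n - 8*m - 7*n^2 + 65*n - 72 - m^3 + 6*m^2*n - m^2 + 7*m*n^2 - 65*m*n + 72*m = -m^3 - m^2 + 65*m + n^2*(7*m - 7) + n*(6*m^2 - 64*m + 58) - 63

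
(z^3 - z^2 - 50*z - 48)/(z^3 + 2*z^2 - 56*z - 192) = (z + 1)/(z + 4)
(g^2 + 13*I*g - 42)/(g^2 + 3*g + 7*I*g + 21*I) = (g + 6*I)/(g + 3)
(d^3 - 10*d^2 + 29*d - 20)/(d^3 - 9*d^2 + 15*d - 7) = (d^2 - 9*d + 20)/(d^2 - 8*d + 7)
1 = 1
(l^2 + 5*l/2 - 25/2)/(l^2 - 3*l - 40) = (l - 5/2)/(l - 8)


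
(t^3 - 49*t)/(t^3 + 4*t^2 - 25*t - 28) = t*(t - 7)/(t^2 - 3*t - 4)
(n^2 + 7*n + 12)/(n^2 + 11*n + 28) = (n + 3)/(n + 7)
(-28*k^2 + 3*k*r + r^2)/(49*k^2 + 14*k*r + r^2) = (-4*k + r)/(7*k + r)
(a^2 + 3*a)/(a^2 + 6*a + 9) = a/(a + 3)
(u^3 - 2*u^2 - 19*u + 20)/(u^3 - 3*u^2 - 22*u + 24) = (u - 5)/(u - 6)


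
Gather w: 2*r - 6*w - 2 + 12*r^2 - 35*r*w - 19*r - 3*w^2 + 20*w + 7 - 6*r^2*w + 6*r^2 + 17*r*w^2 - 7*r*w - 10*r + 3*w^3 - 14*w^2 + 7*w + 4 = 18*r^2 - 27*r + 3*w^3 + w^2*(17*r - 17) + w*(-6*r^2 - 42*r + 21) + 9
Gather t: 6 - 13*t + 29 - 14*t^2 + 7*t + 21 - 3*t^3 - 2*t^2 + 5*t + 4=-3*t^3 - 16*t^2 - t + 60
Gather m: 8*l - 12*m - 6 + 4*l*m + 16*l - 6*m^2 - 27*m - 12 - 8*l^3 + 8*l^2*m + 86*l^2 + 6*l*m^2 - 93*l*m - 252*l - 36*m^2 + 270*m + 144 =-8*l^3 + 86*l^2 - 228*l + m^2*(6*l - 42) + m*(8*l^2 - 89*l + 231) + 126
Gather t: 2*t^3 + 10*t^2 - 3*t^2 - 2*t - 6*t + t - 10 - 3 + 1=2*t^3 + 7*t^2 - 7*t - 12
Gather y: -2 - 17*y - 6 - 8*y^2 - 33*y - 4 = -8*y^2 - 50*y - 12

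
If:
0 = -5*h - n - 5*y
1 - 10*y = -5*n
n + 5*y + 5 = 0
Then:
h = 1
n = -11/7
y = -24/35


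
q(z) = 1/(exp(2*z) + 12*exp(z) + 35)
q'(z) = (-2*exp(2*z) - 12*exp(z))/(exp(2*z) + 12*exp(z) + 35)^2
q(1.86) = 0.01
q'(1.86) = -0.01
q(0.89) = 0.01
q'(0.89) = -0.01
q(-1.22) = 0.03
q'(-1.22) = -0.00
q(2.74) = 0.00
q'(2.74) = -0.00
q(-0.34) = 0.02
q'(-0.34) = -0.00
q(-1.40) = 0.03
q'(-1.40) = -0.00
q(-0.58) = 0.02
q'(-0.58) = -0.00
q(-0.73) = 0.02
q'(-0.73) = -0.00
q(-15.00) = 0.03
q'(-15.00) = 0.00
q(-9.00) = 0.03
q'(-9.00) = 0.00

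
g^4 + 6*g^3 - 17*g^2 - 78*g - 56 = (g - 4)*(g + 1)*(g + 2)*(g + 7)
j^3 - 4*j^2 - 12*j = j*(j - 6)*(j + 2)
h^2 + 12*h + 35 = (h + 5)*(h + 7)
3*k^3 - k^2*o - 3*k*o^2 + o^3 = (-3*k + o)*(-k + o)*(k + o)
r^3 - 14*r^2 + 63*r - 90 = (r - 6)*(r - 5)*(r - 3)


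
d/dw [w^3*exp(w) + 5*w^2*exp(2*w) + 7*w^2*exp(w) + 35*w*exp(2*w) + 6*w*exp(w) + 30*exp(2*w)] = (w^3 + 10*w^2*exp(w) + 10*w^2 + 80*w*exp(w) + 20*w + 95*exp(w) + 6)*exp(w)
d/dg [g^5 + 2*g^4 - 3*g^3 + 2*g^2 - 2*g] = 5*g^4 + 8*g^3 - 9*g^2 + 4*g - 2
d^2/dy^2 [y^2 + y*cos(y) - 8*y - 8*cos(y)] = -y*cos(y) - 2*sin(y) + 8*cos(y) + 2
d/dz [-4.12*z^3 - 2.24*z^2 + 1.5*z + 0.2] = -12.36*z^2 - 4.48*z + 1.5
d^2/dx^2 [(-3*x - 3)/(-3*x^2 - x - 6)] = 6*((x + 1)*(6*x + 1)^2 - (9*x + 4)*(3*x^2 + x + 6))/(3*x^2 + x + 6)^3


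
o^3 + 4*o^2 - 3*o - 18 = (o - 2)*(o + 3)^2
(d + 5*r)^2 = d^2 + 10*d*r + 25*r^2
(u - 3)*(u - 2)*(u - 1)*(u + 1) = u^4 - 5*u^3 + 5*u^2 + 5*u - 6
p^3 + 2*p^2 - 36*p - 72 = (p - 6)*(p + 2)*(p + 6)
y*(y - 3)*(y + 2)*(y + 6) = y^4 + 5*y^3 - 12*y^2 - 36*y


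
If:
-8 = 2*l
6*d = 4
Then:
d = 2/3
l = -4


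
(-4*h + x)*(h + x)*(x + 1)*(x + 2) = -4*h^2*x^2 - 12*h^2*x - 8*h^2 - 3*h*x^3 - 9*h*x^2 - 6*h*x + x^4 + 3*x^3 + 2*x^2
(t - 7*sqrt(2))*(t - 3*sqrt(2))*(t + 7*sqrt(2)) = t^3 - 3*sqrt(2)*t^2 - 98*t + 294*sqrt(2)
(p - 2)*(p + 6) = p^2 + 4*p - 12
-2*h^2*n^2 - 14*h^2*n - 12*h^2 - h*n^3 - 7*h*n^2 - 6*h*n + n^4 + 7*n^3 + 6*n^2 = (-2*h + n)*(h + n)*(n + 1)*(n + 6)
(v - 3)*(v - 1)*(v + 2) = v^3 - 2*v^2 - 5*v + 6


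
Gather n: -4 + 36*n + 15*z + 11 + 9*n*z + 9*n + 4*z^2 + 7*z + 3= n*(9*z + 45) + 4*z^2 + 22*z + 10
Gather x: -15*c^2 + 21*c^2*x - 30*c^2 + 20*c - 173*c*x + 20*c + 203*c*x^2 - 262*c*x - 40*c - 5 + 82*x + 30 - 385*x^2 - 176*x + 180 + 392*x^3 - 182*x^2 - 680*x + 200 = -45*c^2 + 392*x^3 + x^2*(203*c - 567) + x*(21*c^2 - 435*c - 774) + 405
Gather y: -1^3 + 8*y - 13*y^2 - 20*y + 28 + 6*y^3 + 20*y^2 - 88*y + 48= 6*y^3 + 7*y^2 - 100*y + 75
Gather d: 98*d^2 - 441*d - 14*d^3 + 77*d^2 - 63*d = -14*d^3 + 175*d^2 - 504*d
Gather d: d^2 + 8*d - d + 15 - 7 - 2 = d^2 + 7*d + 6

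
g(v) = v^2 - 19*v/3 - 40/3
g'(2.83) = -0.67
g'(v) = 2*v - 19/3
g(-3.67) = 23.38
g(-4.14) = 30.03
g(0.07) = -13.77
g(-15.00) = 306.67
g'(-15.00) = -36.33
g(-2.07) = 4.06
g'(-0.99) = -8.31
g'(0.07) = -6.19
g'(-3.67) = -13.67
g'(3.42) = 0.51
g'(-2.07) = -10.47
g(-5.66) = 54.55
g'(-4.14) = -14.61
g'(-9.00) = -24.33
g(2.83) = -23.25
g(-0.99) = -6.08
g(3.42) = -23.30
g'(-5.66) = -17.65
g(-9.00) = 124.67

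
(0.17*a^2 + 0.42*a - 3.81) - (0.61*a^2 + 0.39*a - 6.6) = -0.44*a^2 + 0.03*a + 2.79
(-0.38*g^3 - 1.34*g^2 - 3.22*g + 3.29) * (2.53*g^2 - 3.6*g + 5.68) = -0.9614*g^5 - 2.0222*g^4 - 5.481*g^3 + 12.3045*g^2 - 30.1336*g + 18.6872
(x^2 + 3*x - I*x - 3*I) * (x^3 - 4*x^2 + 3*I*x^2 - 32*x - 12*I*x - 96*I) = x^5 - x^4 + 2*I*x^4 - 41*x^3 - 2*I*x^3 - 99*x^2 - 88*I*x^2 - 132*x - 192*I*x - 288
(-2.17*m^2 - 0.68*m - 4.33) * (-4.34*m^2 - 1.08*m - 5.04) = 9.4178*m^4 + 5.2948*m^3 + 30.4634*m^2 + 8.1036*m + 21.8232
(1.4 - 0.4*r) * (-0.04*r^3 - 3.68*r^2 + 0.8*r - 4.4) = 0.016*r^4 + 1.416*r^3 - 5.472*r^2 + 2.88*r - 6.16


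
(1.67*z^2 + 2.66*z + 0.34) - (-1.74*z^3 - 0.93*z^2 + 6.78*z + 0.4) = 1.74*z^3 + 2.6*z^2 - 4.12*z - 0.06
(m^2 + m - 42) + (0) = m^2 + m - 42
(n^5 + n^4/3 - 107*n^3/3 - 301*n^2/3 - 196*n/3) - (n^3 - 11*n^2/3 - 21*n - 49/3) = n^5 + n^4/3 - 110*n^3/3 - 290*n^2/3 - 133*n/3 + 49/3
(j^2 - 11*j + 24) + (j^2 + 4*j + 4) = 2*j^2 - 7*j + 28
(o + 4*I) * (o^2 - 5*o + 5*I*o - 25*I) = o^3 - 5*o^2 + 9*I*o^2 - 20*o - 45*I*o + 100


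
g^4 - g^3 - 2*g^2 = g^2*(g - 2)*(g + 1)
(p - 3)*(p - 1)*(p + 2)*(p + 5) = p^4 + 3*p^3 - 15*p^2 - 19*p + 30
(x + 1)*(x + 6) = x^2 + 7*x + 6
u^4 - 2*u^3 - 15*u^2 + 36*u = u*(u - 3)^2*(u + 4)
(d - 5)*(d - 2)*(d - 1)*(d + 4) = d^4 - 4*d^3 - 15*d^2 + 58*d - 40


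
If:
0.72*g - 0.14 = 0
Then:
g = 0.19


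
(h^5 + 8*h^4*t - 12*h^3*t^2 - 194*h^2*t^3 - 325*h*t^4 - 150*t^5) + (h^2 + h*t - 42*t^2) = h^5 + 8*h^4*t - 12*h^3*t^2 - 194*h^2*t^3 + h^2 - 325*h*t^4 + h*t - 150*t^5 - 42*t^2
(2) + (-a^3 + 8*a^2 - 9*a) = -a^3 + 8*a^2 - 9*a + 2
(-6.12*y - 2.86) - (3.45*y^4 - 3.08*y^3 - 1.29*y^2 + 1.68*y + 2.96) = -3.45*y^4 + 3.08*y^3 + 1.29*y^2 - 7.8*y - 5.82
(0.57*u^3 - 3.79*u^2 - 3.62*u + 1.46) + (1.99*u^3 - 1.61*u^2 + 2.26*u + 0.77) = 2.56*u^3 - 5.4*u^2 - 1.36*u + 2.23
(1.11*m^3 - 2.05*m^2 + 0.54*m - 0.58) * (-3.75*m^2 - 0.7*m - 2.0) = -4.1625*m^5 + 6.9105*m^4 - 2.81*m^3 + 5.897*m^2 - 0.674*m + 1.16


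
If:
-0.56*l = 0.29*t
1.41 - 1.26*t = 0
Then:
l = -0.58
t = 1.12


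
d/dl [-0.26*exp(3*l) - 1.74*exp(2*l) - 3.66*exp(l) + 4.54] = (-0.78*exp(2*l) - 3.48*exp(l) - 3.66)*exp(l)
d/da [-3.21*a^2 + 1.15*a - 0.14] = 1.15 - 6.42*a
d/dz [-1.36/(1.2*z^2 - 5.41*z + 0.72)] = (3.264*z - 7.3576)/(1.2*z^2 - 5.41*z + 0.72)^2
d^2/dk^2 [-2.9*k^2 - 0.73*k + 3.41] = -5.80000000000000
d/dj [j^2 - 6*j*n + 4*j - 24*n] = 2*j - 6*n + 4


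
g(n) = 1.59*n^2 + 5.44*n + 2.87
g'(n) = 3.18*n + 5.44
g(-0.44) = 0.78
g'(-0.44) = 4.04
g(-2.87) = 0.35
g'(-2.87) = -3.69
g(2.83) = 31.00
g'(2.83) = 14.44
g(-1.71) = -1.78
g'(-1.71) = 0.00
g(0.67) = 7.23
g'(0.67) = 7.57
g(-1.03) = -1.05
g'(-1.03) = 2.16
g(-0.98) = -0.93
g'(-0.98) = 2.32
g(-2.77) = 0.00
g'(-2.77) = -3.37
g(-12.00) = 166.55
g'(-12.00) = -32.72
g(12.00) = 297.11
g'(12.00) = 43.60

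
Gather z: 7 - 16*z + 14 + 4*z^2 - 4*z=4*z^2 - 20*z + 21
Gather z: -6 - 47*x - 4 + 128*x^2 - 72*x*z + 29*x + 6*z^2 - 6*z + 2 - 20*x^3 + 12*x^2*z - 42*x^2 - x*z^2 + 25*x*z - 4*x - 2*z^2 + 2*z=-20*x^3 + 86*x^2 - 22*x + z^2*(4 - x) + z*(12*x^2 - 47*x - 4) - 8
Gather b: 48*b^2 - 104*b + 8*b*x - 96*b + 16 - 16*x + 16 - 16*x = 48*b^2 + b*(8*x - 200) - 32*x + 32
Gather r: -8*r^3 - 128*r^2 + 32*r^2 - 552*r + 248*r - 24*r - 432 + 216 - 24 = -8*r^3 - 96*r^2 - 328*r - 240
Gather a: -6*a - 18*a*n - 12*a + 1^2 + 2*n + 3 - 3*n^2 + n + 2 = a*(-18*n - 18) - 3*n^2 + 3*n + 6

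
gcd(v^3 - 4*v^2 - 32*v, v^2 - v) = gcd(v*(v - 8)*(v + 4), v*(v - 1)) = v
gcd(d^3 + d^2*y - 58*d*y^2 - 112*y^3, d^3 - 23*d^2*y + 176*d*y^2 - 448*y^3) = -d + 8*y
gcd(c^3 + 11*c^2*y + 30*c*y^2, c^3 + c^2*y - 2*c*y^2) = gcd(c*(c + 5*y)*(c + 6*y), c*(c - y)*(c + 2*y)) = c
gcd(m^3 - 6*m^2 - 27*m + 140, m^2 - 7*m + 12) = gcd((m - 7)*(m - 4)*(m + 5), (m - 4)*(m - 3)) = m - 4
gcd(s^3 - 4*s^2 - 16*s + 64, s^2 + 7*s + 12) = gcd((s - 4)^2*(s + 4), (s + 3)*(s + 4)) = s + 4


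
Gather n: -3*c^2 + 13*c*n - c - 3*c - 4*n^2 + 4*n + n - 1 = -3*c^2 - 4*c - 4*n^2 + n*(13*c + 5) - 1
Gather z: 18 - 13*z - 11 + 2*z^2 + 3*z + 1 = 2*z^2 - 10*z + 8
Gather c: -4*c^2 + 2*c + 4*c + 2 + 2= -4*c^2 + 6*c + 4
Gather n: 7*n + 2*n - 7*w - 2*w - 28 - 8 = 9*n - 9*w - 36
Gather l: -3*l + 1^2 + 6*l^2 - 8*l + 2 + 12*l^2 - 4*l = 18*l^2 - 15*l + 3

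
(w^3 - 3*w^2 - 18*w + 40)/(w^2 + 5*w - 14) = (w^2 - w - 20)/(w + 7)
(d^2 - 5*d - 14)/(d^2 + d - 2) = (d - 7)/(d - 1)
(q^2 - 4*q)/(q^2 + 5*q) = (q - 4)/(q + 5)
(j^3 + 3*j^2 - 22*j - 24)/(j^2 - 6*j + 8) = (j^2 + 7*j + 6)/(j - 2)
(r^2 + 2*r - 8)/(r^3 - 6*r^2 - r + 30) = (r^2 + 2*r - 8)/(r^3 - 6*r^2 - r + 30)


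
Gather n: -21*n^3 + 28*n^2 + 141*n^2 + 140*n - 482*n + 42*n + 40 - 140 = -21*n^3 + 169*n^2 - 300*n - 100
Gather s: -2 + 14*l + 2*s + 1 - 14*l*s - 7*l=7*l + s*(2 - 14*l) - 1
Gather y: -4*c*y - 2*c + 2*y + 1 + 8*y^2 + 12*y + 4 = -2*c + 8*y^2 + y*(14 - 4*c) + 5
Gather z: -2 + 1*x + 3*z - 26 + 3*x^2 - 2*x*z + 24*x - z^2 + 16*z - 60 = 3*x^2 + 25*x - z^2 + z*(19 - 2*x) - 88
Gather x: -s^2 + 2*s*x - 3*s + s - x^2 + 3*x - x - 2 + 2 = -s^2 - 2*s - x^2 + x*(2*s + 2)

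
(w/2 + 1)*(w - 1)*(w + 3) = w^3/2 + 2*w^2 + w/2 - 3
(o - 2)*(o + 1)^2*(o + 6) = o^4 + 6*o^3 - 3*o^2 - 20*o - 12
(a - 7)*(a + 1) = a^2 - 6*a - 7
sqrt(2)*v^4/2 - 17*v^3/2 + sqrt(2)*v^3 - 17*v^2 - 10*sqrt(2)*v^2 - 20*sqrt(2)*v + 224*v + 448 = (v - 8*sqrt(2))*(v - 4*sqrt(2))*(v + 7*sqrt(2)/2)*(sqrt(2)*v/2 + sqrt(2))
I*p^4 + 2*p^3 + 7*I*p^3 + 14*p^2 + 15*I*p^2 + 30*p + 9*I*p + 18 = (p + 3)^2*(p - 2*I)*(I*p + I)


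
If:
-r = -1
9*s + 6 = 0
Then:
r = 1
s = -2/3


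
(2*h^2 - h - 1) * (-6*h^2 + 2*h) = -12*h^4 + 10*h^3 + 4*h^2 - 2*h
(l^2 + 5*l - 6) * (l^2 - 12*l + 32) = l^4 - 7*l^3 - 34*l^2 + 232*l - 192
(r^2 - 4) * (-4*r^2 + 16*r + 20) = -4*r^4 + 16*r^3 + 36*r^2 - 64*r - 80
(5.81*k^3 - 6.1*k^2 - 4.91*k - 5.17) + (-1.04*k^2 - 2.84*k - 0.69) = 5.81*k^3 - 7.14*k^2 - 7.75*k - 5.86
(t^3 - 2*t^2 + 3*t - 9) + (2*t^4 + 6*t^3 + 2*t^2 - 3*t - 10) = 2*t^4 + 7*t^3 - 19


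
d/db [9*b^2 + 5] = 18*b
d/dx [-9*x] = -9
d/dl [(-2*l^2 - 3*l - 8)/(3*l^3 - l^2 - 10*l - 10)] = (6*l^4 + 18*l^3 + 89*l^2 + 24*l - 50)/(9*l^6 - 6*l^5 - 59*l^4 - 40*l^3 + 120*l^2 + 200*l + 100)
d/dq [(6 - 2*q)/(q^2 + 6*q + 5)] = 2*(-q^2 - 6*q + 2*(q - 3)*(q + 3) - 5)/(q^2 + 6*q + 5)^2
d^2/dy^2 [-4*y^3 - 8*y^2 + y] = -24*y - 16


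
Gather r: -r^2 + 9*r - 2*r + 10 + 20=-r^2 + 7*r + 30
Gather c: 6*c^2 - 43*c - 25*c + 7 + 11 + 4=6*c^2 - 68*c + 22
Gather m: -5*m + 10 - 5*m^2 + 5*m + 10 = 20 - 5*m^2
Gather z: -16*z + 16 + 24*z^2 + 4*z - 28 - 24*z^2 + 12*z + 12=0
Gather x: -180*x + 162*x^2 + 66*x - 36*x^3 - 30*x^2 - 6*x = -36*x^3 + 132*x^2 - 120*x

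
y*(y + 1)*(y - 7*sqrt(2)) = y^3 - 7*sqrt(2)*y^2 + y^2 - 7*sqrt(2)*y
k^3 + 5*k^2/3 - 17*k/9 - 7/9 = (k - 1)*(k + 1/3)*(k + 7/3)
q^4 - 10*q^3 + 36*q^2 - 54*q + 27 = (q - 3)^3*(q - 1)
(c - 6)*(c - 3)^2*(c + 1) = c^4 - 11*c^3 + 33*c^2 - 9*c - 54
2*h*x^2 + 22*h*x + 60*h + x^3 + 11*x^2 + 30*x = (2*h + x)*(x + 5)*(x + 6)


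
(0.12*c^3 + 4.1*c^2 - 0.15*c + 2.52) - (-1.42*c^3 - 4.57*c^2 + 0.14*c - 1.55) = 1.54*c^3 + 8.67*c^2 - 0.29*c + 4.07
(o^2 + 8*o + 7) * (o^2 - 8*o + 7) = o^4 - 50*o^2 + 49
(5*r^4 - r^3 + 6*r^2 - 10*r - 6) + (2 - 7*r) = 5*r^4 - r^3 + 6*r^2 - 17*r - 4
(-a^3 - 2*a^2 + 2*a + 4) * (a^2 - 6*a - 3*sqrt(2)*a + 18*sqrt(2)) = -a^5 + 4*a^4 + 3*sqrt(2)*a^4 - 12*sqrt(2)*a^3 + 14*a^3 - 42*sqrt(2)*a^2 - 8*a^2 - 24*a + 24*sqrt(2)*a + 72*sqrt(2)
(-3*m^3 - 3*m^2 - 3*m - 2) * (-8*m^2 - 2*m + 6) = 24*m^5 + 30*m^4 + 12*m^3 + 4*m^2 - 14*m - 12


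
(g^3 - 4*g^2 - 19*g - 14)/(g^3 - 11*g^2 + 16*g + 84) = (g + 1)/(g - 6)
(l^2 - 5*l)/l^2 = (l - 5)/l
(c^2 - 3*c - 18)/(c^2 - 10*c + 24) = (c + 3)/(c - 4)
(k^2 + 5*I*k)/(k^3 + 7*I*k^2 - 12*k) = (k + 5*I)/(k^2 + 7*I*k - 12)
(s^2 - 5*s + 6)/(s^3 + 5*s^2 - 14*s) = (s - 3)/(s*(s + 7))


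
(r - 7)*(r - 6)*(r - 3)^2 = r^4 - 19*r^3 + 129*r^2 - 369*r + 378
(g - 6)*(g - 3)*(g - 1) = g^3 - 10*g^2 + 27*g - 18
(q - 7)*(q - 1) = q^2 - 8*q + 7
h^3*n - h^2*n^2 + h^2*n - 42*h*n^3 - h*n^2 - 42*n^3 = (h - 7*n)*(h + 6*n)*(h*n + n)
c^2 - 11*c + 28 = (c - 7)*(c - 4)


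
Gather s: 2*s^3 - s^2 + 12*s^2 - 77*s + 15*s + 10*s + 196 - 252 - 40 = 2*s^3 + 11*s^2 - 52*s - 96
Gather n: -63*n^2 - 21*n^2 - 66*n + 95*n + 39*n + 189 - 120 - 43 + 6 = -84*n^2 + 68*n + 32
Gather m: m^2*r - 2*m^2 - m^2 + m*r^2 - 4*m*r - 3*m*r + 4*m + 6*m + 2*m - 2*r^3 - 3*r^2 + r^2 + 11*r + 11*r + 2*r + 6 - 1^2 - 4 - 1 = m^2*(r - 3) + m*(r^2 - 7*r + 12) - 2*r^3 - 2*r^2 + 24*r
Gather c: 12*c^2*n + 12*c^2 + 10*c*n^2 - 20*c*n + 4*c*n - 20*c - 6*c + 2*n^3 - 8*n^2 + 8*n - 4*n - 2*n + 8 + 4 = c^2*(12*n + 12) + c*(10*n^2 - 16*n - 26) + 2*n^3 - 8*n^2 + 2*n + 12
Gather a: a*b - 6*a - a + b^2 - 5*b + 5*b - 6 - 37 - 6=a*(b - 7) + b^2 - 49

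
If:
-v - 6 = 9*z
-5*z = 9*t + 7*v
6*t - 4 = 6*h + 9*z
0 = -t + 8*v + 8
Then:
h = 2509/2118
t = 352/353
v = -309/353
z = -201/353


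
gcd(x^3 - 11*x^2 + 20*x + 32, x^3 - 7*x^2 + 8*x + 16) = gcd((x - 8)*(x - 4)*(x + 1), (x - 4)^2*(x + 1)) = x^2 - 3*x - 4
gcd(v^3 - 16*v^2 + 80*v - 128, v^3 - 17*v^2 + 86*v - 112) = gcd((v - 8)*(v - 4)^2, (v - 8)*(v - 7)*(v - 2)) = v - 8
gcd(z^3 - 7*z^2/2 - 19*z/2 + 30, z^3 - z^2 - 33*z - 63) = z + 3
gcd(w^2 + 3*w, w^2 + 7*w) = w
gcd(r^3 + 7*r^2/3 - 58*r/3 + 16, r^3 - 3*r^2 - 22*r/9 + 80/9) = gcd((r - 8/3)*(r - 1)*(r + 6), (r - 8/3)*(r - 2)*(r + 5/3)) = r - 8/3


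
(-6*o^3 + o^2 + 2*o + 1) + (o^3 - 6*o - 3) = -5*o^3 + o^2 - 4*o - 2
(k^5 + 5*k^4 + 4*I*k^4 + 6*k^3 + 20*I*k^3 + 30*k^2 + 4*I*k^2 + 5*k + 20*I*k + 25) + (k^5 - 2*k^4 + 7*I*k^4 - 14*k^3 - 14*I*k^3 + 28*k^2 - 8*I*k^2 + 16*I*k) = 2*k^5 + 3*k^4 + 11*I*k^4 - 8*k^3 + 6*I*k^3 + 58*k^2 - 4*I*k^2 + 5*k + 36*I*k + 25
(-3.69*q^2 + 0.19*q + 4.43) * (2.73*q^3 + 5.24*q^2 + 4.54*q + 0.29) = -10.0737*q^5 - 18.8169*q^4 - 3.6631*q^3 + 23.0057*q^2 + 20.1673*q + 1.2847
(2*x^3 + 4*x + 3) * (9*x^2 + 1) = 18*x^5 + 38*x^3 + 27*x^2 + 4*x + 3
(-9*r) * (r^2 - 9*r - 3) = -9*r^3 + 81*r^2 + 27*r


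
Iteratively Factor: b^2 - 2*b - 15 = (b + 3)*(b - 5)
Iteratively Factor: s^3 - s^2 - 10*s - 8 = (s + 1)*(s^2 - 2*s - 8) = (s + 1)*(s + 2)*(s - 4)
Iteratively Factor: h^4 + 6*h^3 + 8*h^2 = (h + 4)*(h^3 + 2*h^2) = (h + 2)*(h + 4)*(h^2) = h*(h + 2)*(h + 4)*(h)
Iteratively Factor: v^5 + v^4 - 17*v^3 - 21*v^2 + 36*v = (v - 4)*(v^4 + 5*v^3 + 3*v^2 - 9*v) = v*(v - 4)*(v^3 + 5*v^2 + 3*v - 9) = v*(v - 4)*(v + 3)*(v^2 + 2*v - 3) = v*(v - 4)*(v - 1)*(v + 3)*(v + 3)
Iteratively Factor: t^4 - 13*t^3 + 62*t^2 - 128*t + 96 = (t - 4)*(t^3 - 9*t^2 + 26*t - 24) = (t - 4)^2*(t^2 - 5*t + 6) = (t - 4)^2*(t - 2)*(t - 3)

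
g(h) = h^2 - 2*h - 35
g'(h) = 2*h - 2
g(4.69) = -22.38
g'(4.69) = 7.38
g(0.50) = -35.75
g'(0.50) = -1.00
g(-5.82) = 10.51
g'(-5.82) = -13.64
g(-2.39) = -24.51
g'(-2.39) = -6.78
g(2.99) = -32.04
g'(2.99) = 3.98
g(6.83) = -2.01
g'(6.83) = 11.66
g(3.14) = -31.42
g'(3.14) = 4.28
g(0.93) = -36.00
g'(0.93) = -0.14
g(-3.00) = -20.00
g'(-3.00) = -8.00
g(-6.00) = 13.00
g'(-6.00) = -14.00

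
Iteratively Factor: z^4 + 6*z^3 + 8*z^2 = (z + 2)*(z^3 + 4*z^2) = z*(z + 2)*(z^2 + 4*z) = z^2*(z + 2)*(z + 4)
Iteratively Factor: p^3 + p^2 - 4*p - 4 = (p + 1)*(p^2 - 4) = (p - 2)*(p + 1)*(p + 2)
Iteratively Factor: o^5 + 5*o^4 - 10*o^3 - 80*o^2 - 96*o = (o)*(o^4 + 5*o^3 - 10*o^2 - 80*o - 96) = o*(o - 4)*(o^3 + 9*o^2 + 26*o + 24) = o*(o - 4)*(o + 4)*(o^2 + 5*o + 6) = o*(o - 4)*(o + 3)*(o + 4)*(o + 2)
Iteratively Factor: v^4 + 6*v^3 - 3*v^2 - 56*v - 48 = (v + 4)*(v^3 + 2*v^2 - 11*v - 12) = (v - 3)*(v + 4)*(v^2 + 5*v + 4) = (v - 3)*(v + 1)*(v + 4)*(v + 4)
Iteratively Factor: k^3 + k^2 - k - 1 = (k + 1)*(k^2 - 1) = (k - 1)*(k + 1)*(k + 1)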